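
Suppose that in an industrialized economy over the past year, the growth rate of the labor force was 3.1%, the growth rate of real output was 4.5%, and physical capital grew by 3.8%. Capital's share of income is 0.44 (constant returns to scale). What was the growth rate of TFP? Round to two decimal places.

Labor's share = 1 − 0.44 = 0.56.
Physical capital: 0.44 × 3.8 = 1.672 pp.
The labor force: 0.56 × 3.1 = 1.736 pp.
TFP growth = 4.5 − 3.408 = 1.092%.

1.09%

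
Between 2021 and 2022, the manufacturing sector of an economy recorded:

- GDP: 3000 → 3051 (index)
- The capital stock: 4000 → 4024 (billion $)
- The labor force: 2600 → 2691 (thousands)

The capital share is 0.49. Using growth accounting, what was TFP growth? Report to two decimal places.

GDP growth = (3051 − 3000) / 3000 = 1.7%.
The capital stock growth = (4024 − 4000) / 4000 = 0.6%.
The labor force growth = (2691 − 2600) / 2600 = 3.5%.
Labor's share = 1 − 0.49 = 0.51.
The capital stock: 0.49 × 0.6 = 0.294 pp.
The labor force: 0.51 × 3.5 = 1.785 pp.
TFP growth = 1.7 − 2.079 = -0.379%.

-0.38%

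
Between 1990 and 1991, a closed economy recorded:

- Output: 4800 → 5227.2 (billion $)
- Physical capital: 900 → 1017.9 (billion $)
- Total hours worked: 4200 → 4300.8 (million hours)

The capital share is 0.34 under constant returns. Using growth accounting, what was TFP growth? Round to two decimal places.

Output growth = (5227.2 − 4800) / 4800 = 8.9%.
Physical capital growth = (1017.9 − 900) / 900 = 13.1%.
Total hours worked growth = (4300.8 − 4200) / 4200 = 2.4%.
Labor's share = 1 − 0.34 = 0.66.
Physical capital: 0.34 × 13.1 = 4.454 pp.
Total hours worked: 0.66 × 2.4 = 1.584 pp.
TFP growth = 8.9 − 6.038 = 2.862%.

2.86%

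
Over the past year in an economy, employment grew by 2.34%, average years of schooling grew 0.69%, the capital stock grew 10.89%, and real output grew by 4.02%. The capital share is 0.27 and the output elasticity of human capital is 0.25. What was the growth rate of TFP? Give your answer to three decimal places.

-0.216%

Labor's share = 1 − 0.27 − 0.25 = 0.48.
The capital stock: 0.27 × 10.89 = 2.9403 pp.
Average years of schooling: 0.25 × 0.69 = 0.1725 pp.
Employment: 0.48 × 2.34 = 1.1232 pp.
TFP growth = 4.02 − 4.236 = -0.216%.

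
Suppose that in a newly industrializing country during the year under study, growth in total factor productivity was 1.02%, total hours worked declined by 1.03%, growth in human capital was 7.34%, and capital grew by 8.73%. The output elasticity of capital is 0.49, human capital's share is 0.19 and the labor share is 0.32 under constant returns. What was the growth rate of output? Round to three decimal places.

Labor's share = 1 − 0.49 − 0.19 = 0.32.
Capital: 0.49 × 8.73 = 4.2777 pp.
Human capital: 0.19 × 7.34 = 1.3946 pp.
Total hours worked: 0.32 × (-1.03) = -0.3296 pp.
Output growth = 1.02 + 5.3427 = 6.3627%.

6.363%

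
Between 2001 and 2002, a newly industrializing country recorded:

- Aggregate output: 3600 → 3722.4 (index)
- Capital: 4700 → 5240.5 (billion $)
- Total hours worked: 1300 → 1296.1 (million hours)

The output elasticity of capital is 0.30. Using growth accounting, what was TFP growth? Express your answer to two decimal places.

Aggregate output growth = (3722.4 − 3600) / 3600 = 3.4%.
Capital growth = (5240.5 − 4700) / 4700 = 11.5%.
Total hours worked growth = (1296.1 − 1300) / 1300 = -0.3%.
Labor's share = 1 − 0.3 = 0.7.
Capital: 0.3 × 11.5 = 3.45 pp.
Total hours worked: 0.7 × (-0.3) = -0.21 pp.
TFP growth = 3.4 − 3.24 = 0.16%.

0.16%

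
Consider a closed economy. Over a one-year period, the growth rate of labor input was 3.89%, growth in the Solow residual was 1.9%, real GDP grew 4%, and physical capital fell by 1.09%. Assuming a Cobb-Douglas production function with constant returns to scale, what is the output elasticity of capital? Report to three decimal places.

gY = gA + α·gK + (1−α)·gL, so gY − gA − gL = α(gK − gL).
4 − 1.9 − 3.89 = α × (-1.09 − 3.89).
-1.79 = -4.98 α, so α = 0.35944.

α = 0.359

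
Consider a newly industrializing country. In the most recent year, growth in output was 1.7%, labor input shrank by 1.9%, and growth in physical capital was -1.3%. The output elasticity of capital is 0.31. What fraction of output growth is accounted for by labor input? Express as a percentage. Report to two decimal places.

-77.12%

Labor's share = 1 − 0.31 = 0.69.
Labor input contributed 0.69 × (-1.9) = -1.311 pp.
Share of growth = -1.311 / 1.7 × 100 = -77.1176%.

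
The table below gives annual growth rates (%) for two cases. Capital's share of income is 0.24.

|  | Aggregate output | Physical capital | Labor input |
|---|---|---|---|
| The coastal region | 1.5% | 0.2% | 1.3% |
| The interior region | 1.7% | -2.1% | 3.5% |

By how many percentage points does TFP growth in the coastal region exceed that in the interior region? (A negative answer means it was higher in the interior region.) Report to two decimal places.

0.92 percentage points

Labor's share = 1 − 0.24 = 0.76.
The coastal region: TFP = 1.5 − 0.048 − 0.988 = 0.464%.
The interior region: TFP = 1.7 + 0.504 − 2.66 = -0.456%.
Difference = 0.464 − (-0.456) = 0.92 pp.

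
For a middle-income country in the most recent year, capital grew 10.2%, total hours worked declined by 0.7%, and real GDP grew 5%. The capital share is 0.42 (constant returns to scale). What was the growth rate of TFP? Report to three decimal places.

1.122%

Labor's share = 1 − 0.42 = 0.58.
Capital: 0.42 × 10.2 = 4.284 pp.
Total hours worked: 0.58 × (-0.7) = -0.406 pp.
TFP growth = 5 − 3.878 = 1.122%.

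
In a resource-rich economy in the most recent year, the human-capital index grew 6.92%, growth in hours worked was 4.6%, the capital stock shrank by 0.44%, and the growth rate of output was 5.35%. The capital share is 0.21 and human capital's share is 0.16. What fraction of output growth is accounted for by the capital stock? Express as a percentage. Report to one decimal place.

-1.7%

The capital stock contributed 0.21 × (-0.44) = -0.0924 pp.
Share of growth = -0.0924 / 5.35 × 100 = -1.727%.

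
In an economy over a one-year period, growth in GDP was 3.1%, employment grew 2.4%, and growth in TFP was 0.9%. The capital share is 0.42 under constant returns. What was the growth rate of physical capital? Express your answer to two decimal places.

Labor's share = 1 − 0.42 = 0.58.
gY = gA + 0.58×2.4 + 0.42×g.
0.42×g = 3.1 − 0.9 − 1.392 = 0.808.
g = 0.808 / 0.42 = 1.9238%.

Physical capital growth was 1.92%.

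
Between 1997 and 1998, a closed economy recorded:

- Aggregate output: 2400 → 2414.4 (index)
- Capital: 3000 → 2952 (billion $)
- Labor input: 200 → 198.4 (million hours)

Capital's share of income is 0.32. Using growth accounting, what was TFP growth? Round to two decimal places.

1.66%

Aggregate output growth = (2414.4 − 2400) / 2400 = 0.6%.
Capital growth = (2952 − 3000) / 3000 = -1.6%.
Labor input growth = (198.4 − 200) / 200 = -0.8%.
Labor's share = 1 − 0.32 = 0.68.
Capital: 0.32 × (-1.6) = -0.512 pp.
Labor input: 0.68 × (-0.8) = -0.544 pp.
TFP growth = 0.6 + 1.056 = 1.656%.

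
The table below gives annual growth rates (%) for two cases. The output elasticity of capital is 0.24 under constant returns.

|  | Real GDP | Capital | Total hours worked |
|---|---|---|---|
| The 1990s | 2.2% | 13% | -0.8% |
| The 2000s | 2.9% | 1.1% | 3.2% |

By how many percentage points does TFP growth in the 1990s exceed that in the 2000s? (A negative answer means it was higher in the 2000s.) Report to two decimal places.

-0.52 percentage points

Labor's share = 1 − 0.24 = 0.76.
The 1990s: TFP = 2.2 − 3.12 + 0.608 = -0.312%.
The 2000s: TFP = 2.9 − 0.264 − 2.432 = 0.204%.
Difference = -0.312 − (0.204) = -0.516 pp.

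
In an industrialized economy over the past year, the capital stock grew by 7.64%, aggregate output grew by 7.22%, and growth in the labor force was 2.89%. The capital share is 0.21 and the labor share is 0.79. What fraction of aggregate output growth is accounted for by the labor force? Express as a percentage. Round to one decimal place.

Labor's share = 1 − 0.21 = 0.79.
The labor force contributed 0.79 × 2.89 = 2.2831 pp.
Share of growth = 2.2831 / 7.22 × 100 = 31.622%.

31.6%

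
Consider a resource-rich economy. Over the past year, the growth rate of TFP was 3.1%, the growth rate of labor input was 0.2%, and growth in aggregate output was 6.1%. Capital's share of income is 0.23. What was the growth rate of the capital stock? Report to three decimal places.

12.374%

Labor's share = 1 − 0.23 = 0.77.
gY = gA + 0.77×0.2 + 0.23×g.
0.23×g = 6.1 − 3.1 − 0.154 = 2.846.
g = 2.846 / 0.23 = 12.37391%.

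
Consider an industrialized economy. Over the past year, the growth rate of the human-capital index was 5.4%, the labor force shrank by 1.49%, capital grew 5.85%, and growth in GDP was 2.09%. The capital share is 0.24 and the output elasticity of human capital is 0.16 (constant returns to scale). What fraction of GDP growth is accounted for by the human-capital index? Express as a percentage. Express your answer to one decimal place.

The human-capital index accounted for 41.3% of growth.

The human-capital index contributed 0.16 × 5.4 = 0.864 pp.
Share of growth = 0.864 / 2.09 × 100 = 41.34%.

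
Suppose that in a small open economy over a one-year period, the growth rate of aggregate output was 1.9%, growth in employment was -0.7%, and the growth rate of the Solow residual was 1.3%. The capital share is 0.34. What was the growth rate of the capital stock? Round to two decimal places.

The capital stock growth was 3.12%.

Labor's share = 1 − 0.34 = 0.66.
gY = gA + 0.66×(-0.7) + 0.34×g.
0.34×g = 1.9 − 1.3 + 0.462 = 1.062.
g = 1.062 / 0.34 = 3.1235%.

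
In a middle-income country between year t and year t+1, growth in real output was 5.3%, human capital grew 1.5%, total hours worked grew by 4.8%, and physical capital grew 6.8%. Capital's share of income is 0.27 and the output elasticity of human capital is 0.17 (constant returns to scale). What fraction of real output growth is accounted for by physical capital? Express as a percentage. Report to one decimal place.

Physical capital accounted for 34.6% of growth.

Physical capital contributed 0.27 × 6.8 = 1.836 pp.
Share of growth = 1.836 / 5.3 × 100 = 34.642%.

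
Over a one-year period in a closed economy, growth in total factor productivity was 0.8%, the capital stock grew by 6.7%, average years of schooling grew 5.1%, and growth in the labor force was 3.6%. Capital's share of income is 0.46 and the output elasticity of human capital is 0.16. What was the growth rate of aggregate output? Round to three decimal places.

Aggregate output growth was 6.066%.

Labor's share = 1 − 0.46 − 0.16 = 0.38.
The capital stock: 0.46 × 6.7 = 3.082 pp.
Average years of schooling: 0.16 × 5.1 = 0.816 pp.
The labor force: 0.38 × 3.6 = 1.368 pp.
Output growth = 0.8 + 5.266 = 6.066%.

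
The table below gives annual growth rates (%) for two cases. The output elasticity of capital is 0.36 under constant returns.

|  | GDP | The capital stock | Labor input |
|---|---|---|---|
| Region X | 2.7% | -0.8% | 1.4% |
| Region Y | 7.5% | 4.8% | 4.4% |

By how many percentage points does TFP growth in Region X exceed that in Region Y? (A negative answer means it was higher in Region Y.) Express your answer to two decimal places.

Labor's share = 1 − 0.36 = 0.64.
Region X: TFP = 2.7 + 0.288 − 0.896 = 2.092%.
Region Y: TFP = 7.5 − 1.728 − 2.816 = 2.956%.
Difference = 2.092 − (2.956) = -0.864 pp.

-0.86 percentage points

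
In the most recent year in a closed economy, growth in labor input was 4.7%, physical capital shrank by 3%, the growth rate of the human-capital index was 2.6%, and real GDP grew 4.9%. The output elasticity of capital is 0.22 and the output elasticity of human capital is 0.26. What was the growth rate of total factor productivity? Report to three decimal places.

Labor's share = 1 − 0.22 − 0.26 = 0.52.
Physical capital: 0.22 × (-3) = -0.66 pp.
The human-capital index: 0.26 × 2.6 = 0.676 pp.
Labor input: 0.52 × 4.7 = 2.444 pp.
TFP growth = 4.9 − 2.46 = 2.44%.

2.440%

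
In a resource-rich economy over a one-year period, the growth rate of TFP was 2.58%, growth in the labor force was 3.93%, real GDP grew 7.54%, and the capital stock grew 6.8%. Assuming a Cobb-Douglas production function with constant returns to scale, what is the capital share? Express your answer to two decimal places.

gY = gA + α·gK + (1−α)·gL, so gY − gA − gL = α(gK − gL).
7.54 − 2.58 − 3.93 = α × (6.8 − 3.93).
1.03 = 2.87 α, so α = 0.3589.

The capital share is 0.36.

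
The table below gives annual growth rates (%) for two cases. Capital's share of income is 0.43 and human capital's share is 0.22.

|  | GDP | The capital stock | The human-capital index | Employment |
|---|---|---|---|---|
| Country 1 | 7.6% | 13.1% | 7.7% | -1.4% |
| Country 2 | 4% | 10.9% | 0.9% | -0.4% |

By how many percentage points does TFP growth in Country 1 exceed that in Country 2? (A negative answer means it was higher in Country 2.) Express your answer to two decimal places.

1.51 percentage points

Labor's share = 1 − 0.43 − 0.22 = 0.35.
Country 1: TFP = 7.6 − 5.633 − 1.694 + 0.49 = 0.763%.
Country 2: TFP = 4 − 4.687 − 0.198 + 0.14 = -0.745%.
Difference = 0.763 − (-0.745) = 1.508 pp.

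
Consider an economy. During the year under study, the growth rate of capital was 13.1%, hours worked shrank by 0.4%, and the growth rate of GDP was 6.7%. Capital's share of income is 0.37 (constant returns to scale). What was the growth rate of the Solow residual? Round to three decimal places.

Labor's share = 1 − 0.37 = 0.63.
Capital: 0.37 × 13.1 = 4.847 pp.
Hours worked: 0.63 × (-0.4) = -0.252 pp.
TFP growth = 6.7 − 4.595 = 2.105%.

The Solow residual grew 2.105%.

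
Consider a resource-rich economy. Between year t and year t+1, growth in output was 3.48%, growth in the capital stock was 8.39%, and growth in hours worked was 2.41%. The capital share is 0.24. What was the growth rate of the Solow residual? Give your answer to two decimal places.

Labor's share = 1 − 0.24 = 0.76.
The capital stock: 0.24 × 8.39 = 2.0136 pp.
Hours worked: 0.76 × 2.41 = 1.8316 pp.
TFP growth = 3.48 − 3.8452 = -0.3652%.

-0.37%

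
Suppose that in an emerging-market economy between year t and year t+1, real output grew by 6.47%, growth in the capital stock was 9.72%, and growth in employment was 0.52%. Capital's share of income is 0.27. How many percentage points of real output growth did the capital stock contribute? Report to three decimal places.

Contribution = share × growth = 0.27 × 9.72 = 2.6244 pp.

2.624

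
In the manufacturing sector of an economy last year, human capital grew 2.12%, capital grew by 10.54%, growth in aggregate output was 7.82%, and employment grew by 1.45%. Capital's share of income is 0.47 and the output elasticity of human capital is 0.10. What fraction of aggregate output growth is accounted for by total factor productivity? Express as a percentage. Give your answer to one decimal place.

Total factor productivity accounted for 26.0% of growth.

Labor's share = 1 − 0.47 − 0.1 = 0.43.
Capital: 0.47 × 10.54 = 4.9538 pp.
Human capital: 0.1 × 2.12 = 0.212 pp.
Employment: 0.43 × 1.45 = 0.6235 pp.
TFP growth = 7.82 − 5.7893 = 2.0307%.
TFP share of growth = 2.0307 / 7.82 × 100 = 25.968%.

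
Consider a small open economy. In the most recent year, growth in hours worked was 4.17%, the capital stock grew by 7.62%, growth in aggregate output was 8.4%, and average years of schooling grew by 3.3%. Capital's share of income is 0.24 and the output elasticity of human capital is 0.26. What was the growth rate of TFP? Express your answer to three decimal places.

Labor's share = 1 − 0.24 − 0.26 = 0.5.
The capital stock: 0.24 × 7.62 = 1.8288 pp.
Average years of schooling: 0.26 × 3.3 = 0.858 pp.
Hours worked: 0.5 × 4.17 = 2.085 pp.
TFP growth = 8.4 − 4.7718 = 3.6282%.

3.628%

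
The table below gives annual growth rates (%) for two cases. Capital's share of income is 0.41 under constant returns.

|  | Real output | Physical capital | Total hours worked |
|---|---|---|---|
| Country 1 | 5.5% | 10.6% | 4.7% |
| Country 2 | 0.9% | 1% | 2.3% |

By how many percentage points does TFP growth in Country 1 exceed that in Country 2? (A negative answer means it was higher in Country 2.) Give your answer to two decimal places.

Labor's share = 1 − 0.41 = 0.59.
Country 1: TFP = 5.5 − 4.346 − 2.773 = -1.619%.
Country 2: TFP = 0.9 − 0.41 − 1.357 = -0.867%.
Difference = -1.619 − (-0.867) = -0.752 pp.

-0.75 percentage points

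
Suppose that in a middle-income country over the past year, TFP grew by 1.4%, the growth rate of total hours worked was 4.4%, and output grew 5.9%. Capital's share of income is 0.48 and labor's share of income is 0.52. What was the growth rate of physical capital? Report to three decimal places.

4.608%

Labor's share = 1 − 0.48 = 0.52.
gY = gA + 0.52×4.4 + 0.48×g.
0.48×g = 5.9 − 1.4 − 2.288 = 2.212.
g = 2.212 / 0.48 = 4.60833%.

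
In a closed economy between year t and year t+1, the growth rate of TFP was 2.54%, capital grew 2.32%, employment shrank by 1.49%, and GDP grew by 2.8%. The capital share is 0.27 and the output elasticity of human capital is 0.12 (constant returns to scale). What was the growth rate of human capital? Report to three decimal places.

Human capital grew 4.521%.

Labor's share = 1 − 0.27 − 0.12 = 0.61.
gY = gA + 0.27×2.32 + 0.61×(-1.49) + 0.12×g.
0.12×g = 2.8 − 2.54 + 0.2825 = 0.5425.
g = 0.5425 / 0.12 = 4.52083%.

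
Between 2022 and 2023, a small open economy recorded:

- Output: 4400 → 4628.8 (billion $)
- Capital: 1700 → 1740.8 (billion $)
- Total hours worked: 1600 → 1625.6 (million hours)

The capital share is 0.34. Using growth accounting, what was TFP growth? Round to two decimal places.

3.33%

Output growth = (4628.8 − 4400) / 4400 = 5.2%.
Capital growth = (1740.8 − 1700) / 1700 = 2.4%.
Total hours worked growth = (1625.6 − 1600) / 1600 = 1.6%.
Labor's share = 1 − 0.34 = 0.66.
Capital: 0.34 × 2.4 = 0.816 pp.
Total hours worked: 0.66 × 1.6 = 1.056 pp.
TFP growth = 5.2 − 1.872 = 3.328%.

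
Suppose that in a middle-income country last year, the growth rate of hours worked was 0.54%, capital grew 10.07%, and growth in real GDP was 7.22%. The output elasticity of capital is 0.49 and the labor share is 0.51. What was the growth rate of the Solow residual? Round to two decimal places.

Labor's share = 1 − 0.49 = 0.51.
Capital: 0.49 × 10.07 = 4.9343 pp.
Hours worked: 0.51 × 0.54 = 0.2754 pp.
TFP growth = 7.22 − 5.2097 = 2.0103%.

2.01%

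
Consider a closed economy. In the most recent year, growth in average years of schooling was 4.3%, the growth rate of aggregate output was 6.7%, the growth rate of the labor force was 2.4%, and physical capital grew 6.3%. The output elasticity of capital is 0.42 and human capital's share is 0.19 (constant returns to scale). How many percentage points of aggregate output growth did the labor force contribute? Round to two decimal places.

0.94 pp

Labor's share = 1 − 0.42 − 0.19 = 0.39.
Contribution = share × growth = 0.39 × 2.4 = 0.936 pp.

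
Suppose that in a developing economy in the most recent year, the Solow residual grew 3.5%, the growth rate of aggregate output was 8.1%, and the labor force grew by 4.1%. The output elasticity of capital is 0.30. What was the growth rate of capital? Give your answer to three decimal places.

Labor's share = 1 − 0.3 = 0.7.
gY = gA + 0.7×4.1 + 0.3×g.
0.3×g = 8.1 − 3.5 − 2.87 = 1.73.
g = 1.73 / 0.3 = 5.76667%.

Capital grew 5.767%.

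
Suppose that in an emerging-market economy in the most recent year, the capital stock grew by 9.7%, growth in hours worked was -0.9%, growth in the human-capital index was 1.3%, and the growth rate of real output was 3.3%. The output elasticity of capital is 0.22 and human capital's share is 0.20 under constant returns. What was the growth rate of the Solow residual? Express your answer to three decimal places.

The Solow residual growth was 1.428%.

Labor's share = 1 − 0.22 − 0.2 = 0.58.
The capital stock: 0.22 × 9.7 = 2.134 pp.
The human-capital index: 0.2 × 1.3 = 0.26 pp.
Hours worked: 0.58 × (-0.9) = -0.522 pp.
TFP growth = 3.3 − 1.872 = 1.428%.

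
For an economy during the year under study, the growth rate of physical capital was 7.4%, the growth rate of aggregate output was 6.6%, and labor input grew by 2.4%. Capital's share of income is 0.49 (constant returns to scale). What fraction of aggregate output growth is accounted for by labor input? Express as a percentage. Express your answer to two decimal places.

18.55%

Labor's share = 1 − 0.49 = 0.51.
Labor input contributed 0.51 × 2.4 = 1.224 pp.
Share of growth = 1.224 / 6.6 × 100 = 18.5455%.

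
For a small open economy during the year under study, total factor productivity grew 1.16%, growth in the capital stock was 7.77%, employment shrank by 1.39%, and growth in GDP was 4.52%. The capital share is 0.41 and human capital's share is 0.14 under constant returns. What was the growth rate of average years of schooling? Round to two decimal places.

Average years of schooling grew 5.71%.

Labor's share = 1 − 0.41 − 0.14 = 0.45.
gY = gA + 0.41×7.77 + 0.45×(-1.39) + 0.14×g.
0.14×g = 4.52 − 1.16 − 2.5602 = 0.7998.
g = 0.7998 / 0.14 = 5.7129%.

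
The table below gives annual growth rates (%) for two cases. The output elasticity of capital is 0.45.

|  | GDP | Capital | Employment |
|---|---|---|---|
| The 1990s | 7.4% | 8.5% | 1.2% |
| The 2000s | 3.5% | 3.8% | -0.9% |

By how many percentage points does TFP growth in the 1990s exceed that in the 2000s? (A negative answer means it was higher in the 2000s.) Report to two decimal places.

Labor's share = 1 − 0.45 = 0.55.
The 1990s: TFP = 7.4 − 3.825 − 0.66 = 2.915%.
The 2000s: TFP = 3.5 − 1.71 + 0.495 = 2.285%.
Difference = 2.915 − (2.285) = 0.63 pp.

0.63 percentage points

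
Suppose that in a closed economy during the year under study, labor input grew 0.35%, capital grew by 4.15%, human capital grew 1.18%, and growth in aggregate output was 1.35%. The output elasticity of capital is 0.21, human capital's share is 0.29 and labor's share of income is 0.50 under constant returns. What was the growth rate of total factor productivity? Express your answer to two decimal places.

Labor's share = 1 − 0.21 − 0.29 = 0.5.
Capital: 0.21 × 4.15 = 0.8715 pp.
Human capital: 0.29 × 1.18 = 0.3422 pp.
Labor input: 0.5 × 0.35 = 0.175 pp.
TFP growth = 1.35 − 1.3887 = -0.0387%.

-0.04%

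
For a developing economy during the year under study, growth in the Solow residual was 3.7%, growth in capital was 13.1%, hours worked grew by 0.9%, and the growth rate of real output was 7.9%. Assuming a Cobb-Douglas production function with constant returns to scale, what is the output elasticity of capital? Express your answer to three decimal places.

α = 0.270

gY = gA + α·gK + (1−α)·gL, so gY − gA − gL = α(gK − gL).
7.9 − 3.7 − 0.9 = α × (13.1 − 0.9).
3.3 = 12.2 α, so α = 0.27049.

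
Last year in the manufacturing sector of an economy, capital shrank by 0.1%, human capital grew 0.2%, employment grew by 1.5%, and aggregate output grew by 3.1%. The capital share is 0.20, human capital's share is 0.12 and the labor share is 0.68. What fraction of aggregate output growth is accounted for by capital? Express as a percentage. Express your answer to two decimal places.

Capital contributed 0.2 × (-0.1) = -0.02 pp.
Share of growth = -0.02 / 3.1 × 100 = -0.6452%.

-0.65%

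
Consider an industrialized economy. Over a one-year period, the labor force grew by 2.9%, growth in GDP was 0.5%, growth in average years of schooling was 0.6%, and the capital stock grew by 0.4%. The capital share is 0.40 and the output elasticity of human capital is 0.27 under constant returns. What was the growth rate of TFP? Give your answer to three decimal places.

-0.779%

Labor's share = 1 − 0.4 − 0.27 = 0.33.
The capital stock: 0.4 × 0.4 = 0.16 pp.
Average years of schooling: 0.27 × 0.6 = 0.162 pp.
The labor force: 0.33 × 2.9 = 0.957 pp.
TFP growth = 0.5 − 1.279 = -0.779%.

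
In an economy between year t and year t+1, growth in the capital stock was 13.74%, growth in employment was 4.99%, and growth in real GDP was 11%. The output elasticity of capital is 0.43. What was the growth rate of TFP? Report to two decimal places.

Labor's share = 1 − 0.43 = 0.57.
The capital stock: 0.43 × 13.74 = 5.9082 pp.
Employment: 0.57 × 4.99 = 2.8443 pp.
TFP growth = 11 − 8.7525 = 2.2475%.

2.25%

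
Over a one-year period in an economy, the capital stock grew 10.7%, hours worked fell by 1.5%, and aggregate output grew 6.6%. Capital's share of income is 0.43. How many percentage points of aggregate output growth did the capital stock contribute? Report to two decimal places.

Contribution = share × growth = 0.43 × 10.7 = 4.601 pp.

4.60 percentage points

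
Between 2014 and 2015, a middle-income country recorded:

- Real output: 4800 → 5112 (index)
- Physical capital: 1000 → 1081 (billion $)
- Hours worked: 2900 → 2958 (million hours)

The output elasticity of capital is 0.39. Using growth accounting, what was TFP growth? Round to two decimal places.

TFP growth was 2.12%.

Real output growth = (5112 − 4800) / 4800 = 6.5%.
Physical capital growth = (1081 − 1000) / 1000 = 8.1%.
Hours worked growth = (2958 − 2900) / 2900 = 2%.
Labor's share = 1 − 0.39 = 0.61.
Physical capital: 0.39 × 8.1 = 3.159 pp.
Hours worked: 0.61 × 2 = 1.22 pp.
TFP growth = 6.5 − 4.379 = 2.121%.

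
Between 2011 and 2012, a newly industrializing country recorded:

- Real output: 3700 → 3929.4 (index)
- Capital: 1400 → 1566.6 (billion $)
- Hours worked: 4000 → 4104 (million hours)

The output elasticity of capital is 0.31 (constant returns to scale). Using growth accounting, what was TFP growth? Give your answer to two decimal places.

0.72%

Real output growth = (3929.4 − 3700) / 3700 = 6.2%.
Capital growth = (1566.6 − 1400) / 1400 = 11.9%.
Hours worked growth = (4104 − 4000) / 4000 = 2.6%.
Labor's share = 1 − 0.31 = 0.69.
Capital: 0.31 × 11.9 = 3.689 pp.
Hours worked: 0.69 × 2.6 = 1.794 pp.
TFP growth = 6.2 − 5.483 = 0.717%.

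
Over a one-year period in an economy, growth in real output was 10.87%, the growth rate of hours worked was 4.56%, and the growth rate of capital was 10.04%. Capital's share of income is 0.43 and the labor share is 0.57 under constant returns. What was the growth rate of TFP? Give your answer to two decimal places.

3.95%

Labor's share = 1 − 0.43 = 0.57.
Capital: 0.43 × 10.04 = 4.3172 pp.
Hours worked: 0.57 × 4.56 = 2.5992 pp.
TFP growth = 10.87 − 6.9164 = 3.9536%.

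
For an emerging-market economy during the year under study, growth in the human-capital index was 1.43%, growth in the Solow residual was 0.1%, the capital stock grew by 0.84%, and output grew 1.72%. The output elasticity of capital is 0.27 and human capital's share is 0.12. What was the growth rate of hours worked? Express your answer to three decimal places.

Labor's share = 1 − 0.27 − 0.12 = 0.61.
gY = gA + 0.27×0.84 + 0.12×1.43 + 0.61×g.
0.61×g = 1.72 − 0.1 − 0.3984 = 1.2216.
g = 1.2216 / 0.61 = 2.00262%.

2.003%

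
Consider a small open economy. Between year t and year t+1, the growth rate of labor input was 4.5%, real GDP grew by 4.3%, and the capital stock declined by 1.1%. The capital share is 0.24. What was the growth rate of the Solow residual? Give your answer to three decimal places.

1.144%

Labor's share = 1 − 0.24 = 0.76.
The capital stock: 0.24 × (-1.1) = -0.264 pp.
Labor input: 0.76 × 4.5 = 3.42 pp.
TFP growth = 4.3 − 3.156 = 1.144%.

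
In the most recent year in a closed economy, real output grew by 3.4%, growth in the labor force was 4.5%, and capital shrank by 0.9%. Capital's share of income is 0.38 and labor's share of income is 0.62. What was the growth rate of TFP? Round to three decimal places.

0.952%

Labor's share = 1 − 0.38 = 0.62.
Capital: 0.38 × (-0.9) = -0.342 pp.
The labor force: 0.62 × 4.5 = 2.79 pp.
TFP growth = 3.4 − 2.448 = 0.952%.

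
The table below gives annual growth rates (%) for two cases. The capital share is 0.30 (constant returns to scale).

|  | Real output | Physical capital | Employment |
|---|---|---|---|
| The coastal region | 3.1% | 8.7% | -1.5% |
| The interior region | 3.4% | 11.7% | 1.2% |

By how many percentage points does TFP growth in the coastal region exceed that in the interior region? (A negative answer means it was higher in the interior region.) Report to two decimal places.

2.49 percentage points

Labor's share = 1 − 0.3 = 0.7.
The coastal region: TFP = 3.1 − 2.61 + 1.05 = 1.54%.
The interior region: TFP = 3.4 − 3.51 − 0.84 = -0.95%.
Difference = 1.54 − (-0.95) = 2.49 pp.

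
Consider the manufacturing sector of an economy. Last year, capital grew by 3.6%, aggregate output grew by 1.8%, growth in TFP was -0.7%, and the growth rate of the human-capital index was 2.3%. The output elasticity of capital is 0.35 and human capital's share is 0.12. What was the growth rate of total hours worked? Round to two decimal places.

1.82%

Labor's share = 1 − 0.35 − 0.12 = 0.53.
gY = gA + 0.35×3.6 + 0.12×2.3 + 0.53×g.
0.53×g = 1.8 + 0.7 − 1.536 = 0.964.
g = 0.964 / 0.53 = 1.8189%.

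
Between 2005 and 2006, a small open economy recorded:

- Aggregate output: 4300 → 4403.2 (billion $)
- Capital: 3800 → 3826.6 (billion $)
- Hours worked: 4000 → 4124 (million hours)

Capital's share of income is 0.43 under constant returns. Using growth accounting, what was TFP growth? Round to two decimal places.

TFP growth was 0.33%.

Aggregate output growth = (4403.2 − 4300) / 4300 = 2.4%.
Capital growth = (3826.6 − 3800) / 3800 = 0.7%.
Hours worked growth = (4124 − 4000) / 4000 = 3.1%.
Labor's share = 1 − 0.43 = 0.57.
Capital: 0.43 × 0.7 = 0.301 pp.
Hours worked: 0.57 × 3.1 = 1.767 pp.
TFP growth = 2.4 − 2.068 = 0.332%.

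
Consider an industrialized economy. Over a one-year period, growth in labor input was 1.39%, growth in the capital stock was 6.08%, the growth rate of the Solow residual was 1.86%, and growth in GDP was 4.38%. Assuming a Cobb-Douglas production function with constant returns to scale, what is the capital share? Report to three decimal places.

α = 0.241

gY = gA + α·gK + (1−α)·gL, so gY − gA − gL = α(gK − gL).
4.38 − 1.86 − 1.39 = α × (6.08 − 1.39).
1.13 = 4.69 α, so α = 0.24094.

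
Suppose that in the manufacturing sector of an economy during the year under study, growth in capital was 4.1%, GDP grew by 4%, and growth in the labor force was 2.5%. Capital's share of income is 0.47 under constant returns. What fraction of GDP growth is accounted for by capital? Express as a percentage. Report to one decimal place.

Capital contributed 0.47 × 4.1 = 1.927 pp.
Share of growth = 1.927 / 4 × 100 = 48.175%.

Capital accounted for 48.2% of growth.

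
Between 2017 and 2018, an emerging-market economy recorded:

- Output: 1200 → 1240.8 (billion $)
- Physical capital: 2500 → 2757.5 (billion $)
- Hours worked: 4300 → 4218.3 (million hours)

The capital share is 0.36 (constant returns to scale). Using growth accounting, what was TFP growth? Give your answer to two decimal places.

Output growth = (1240.8 − 1200) / 1200 = 3.4%.
Physical capital growth = (2757.5 − 2500) / 2500 = 10.3%.
Hours worked growth = (4218.3 − 4300) / 4300 = -1.9%.
Labor's share = 1 − 0.36 = 0.64.
Physical capital: 0.36 × 10.3 = 3.708 pp.
Hours worked: 0.64 × (-1.9) = -1.216 pp.
TFP growth = 3.4 − 2.492 = 0.908%.

TFP growth was 0.91%.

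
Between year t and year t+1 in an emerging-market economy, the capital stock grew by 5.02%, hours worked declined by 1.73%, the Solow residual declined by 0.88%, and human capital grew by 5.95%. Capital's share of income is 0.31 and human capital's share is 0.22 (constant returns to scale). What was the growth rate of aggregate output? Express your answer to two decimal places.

Labor's share = 1 − 0.31 − 0.22 = 0.47.
The capital stock: 0.31 × 5.02 = 1.5562 pp.
Human capital: 0.22 × 5.95 = 1.309 pp.
Hours worked: 0.47 × (-1.73) = -0.8131 pp.
Output growth = -0.88 + 2.0521 = 1.1721%.

Aggregate output grew 1.17%.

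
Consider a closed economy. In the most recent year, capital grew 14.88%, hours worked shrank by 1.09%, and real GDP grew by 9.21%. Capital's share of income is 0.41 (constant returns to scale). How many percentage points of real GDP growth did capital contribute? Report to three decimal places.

6.101 pp

Contribution = share × growth = 0.41 × 14.88 = 6.1008 pp.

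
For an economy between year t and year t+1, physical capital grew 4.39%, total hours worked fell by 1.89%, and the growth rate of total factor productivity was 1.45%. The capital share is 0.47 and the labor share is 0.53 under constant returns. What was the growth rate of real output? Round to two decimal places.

2.51%

Labor's share = 1 − 0.47 = 0.53.
Physical capital: 0.47 × 4.39 = 2.0633 pp.
Total hours worked: 0.53 × (-1.89) = -1.0017 pp.
Output growth = 1.45 + 1.0616 = 2.5116%.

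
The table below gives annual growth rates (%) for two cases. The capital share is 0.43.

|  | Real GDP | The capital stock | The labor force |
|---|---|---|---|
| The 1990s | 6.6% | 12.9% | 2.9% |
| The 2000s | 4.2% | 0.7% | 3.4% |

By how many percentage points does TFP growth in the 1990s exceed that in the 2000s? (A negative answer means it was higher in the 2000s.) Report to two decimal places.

Labor's share = 1 − 0.43 = 0.57.
The 1990s: TFP = 6.6 − 5.547 − 1.653 = -0.6%.
The 2000s: TFP = 4.2 − 0.301 − 1.938 = 1.961%.
Difference = -0.6 − (1.961) = -2.561 pp.

-2.56 percentage points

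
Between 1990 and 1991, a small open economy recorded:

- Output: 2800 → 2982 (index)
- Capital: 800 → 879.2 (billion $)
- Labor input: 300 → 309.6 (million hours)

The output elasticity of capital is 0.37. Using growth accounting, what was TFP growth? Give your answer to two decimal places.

Output growth = (2982 − 2800) / 2800 = 6.5%.
Capital growth = (879.2 − 800) / 800 = 9.9%.
Labor input growth = (309.6 − 300) / 300 = 3.2%.
Labor's share = 1 − 0.37 = 0.63.
Capital: 0.37 × 9.9 = 3.663 pp.
Labor input: 0.63 × 3.2 = 2.016 pp.
TFP growth = 6.5 − 5.679 = 0.821%.

TFP grew 0.82%.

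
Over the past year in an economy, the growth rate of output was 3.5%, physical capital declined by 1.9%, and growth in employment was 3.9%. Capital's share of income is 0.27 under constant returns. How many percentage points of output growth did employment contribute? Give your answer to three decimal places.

2.847 percentage points

Labor's share = 1 − 0.27 = 0.73.
Contribution = share × growth = 0.73 × 3.9 = 2.847 pp.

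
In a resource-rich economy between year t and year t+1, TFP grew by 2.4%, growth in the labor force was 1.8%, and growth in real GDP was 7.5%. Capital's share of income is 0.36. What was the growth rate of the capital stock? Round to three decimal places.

Labor's share = 1 − 0.36 = 0.64.
gY = gA + 0.64×1.8 + 0.36×g.
0.36×g = 7.5 − 2.4 − 1.152 = 3.948.
g = 3.948 / 0.36 = 10.96667%.

The capital stock grew 10.967%.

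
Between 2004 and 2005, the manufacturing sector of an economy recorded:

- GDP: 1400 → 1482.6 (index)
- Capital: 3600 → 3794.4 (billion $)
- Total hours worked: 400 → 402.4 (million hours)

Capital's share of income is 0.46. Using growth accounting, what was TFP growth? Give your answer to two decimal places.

GDP growth = (1482.6 − 1400) / 1400 = 5.9%.
Capital growth = (3794.4 − 3600) / 3600 = 5.4%.
Total hours worked growth = (402.4 − 400) / 400 = 0.6%.
Labor's share = 1 − 0.46 = 0.54.
Capital: 0.46 × 5.4 = 2.484 pp.
Total hours worked: 0.54 × 0.6 = 0.324 pp.
TFP growth = 5.9 − 2.808 = 3.092%.

TFP grew 3.09%.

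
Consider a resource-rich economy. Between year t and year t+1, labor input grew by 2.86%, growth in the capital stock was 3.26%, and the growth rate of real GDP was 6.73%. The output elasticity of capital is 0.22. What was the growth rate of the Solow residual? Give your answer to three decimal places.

The Solow residual grew 3.782%.

Labor's share = 1 − 0.22 = 0.78.
The capital stock: 0.22 × 3.26 = 0.7172 pp.
Labor input: 0.78 × 2.86 = 2.2308 pp.
TFP growth = 6.73 − 2.948 = 3.782%.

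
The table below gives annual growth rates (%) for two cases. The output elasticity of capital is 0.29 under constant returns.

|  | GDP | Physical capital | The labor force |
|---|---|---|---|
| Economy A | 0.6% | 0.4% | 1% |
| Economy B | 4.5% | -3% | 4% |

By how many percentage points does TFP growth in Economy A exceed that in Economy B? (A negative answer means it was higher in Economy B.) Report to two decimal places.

Labor's share = 1 − 0.29 = 0.71.
Economy A: TFP = 0.6 − 0.116 − 0.71 = -0.226%.
Economy B: TFP = 4.5 + 0.87 − 2.84 = 2.53%.
Difference = -0.226 − (2.53) = -2.756 pp.

-2.76 percentage points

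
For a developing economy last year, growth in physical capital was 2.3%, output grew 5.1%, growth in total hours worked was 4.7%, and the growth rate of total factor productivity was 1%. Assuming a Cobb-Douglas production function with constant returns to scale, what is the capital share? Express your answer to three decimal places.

gY = gA + α·gK + (1−α)·gL, so gY − gA − gL = α(gK − gL).
5.1 − 1 − 4.7 = α × (2.3 − 4.7).
-0.6 = -2.4 α, so α = 0.25.

α = 0.250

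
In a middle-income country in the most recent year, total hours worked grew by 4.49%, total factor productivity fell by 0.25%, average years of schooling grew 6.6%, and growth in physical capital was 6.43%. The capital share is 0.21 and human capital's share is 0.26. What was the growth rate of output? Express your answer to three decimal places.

Labor's share = 1 − 0.21 − 0.26 = 0.53.
Physical capital: 0.21 × 6.43 = 1.3503 pp.
Average years of schooling: 0.26 × 6.6 = 1.716 pp.
Total hours worked: 0.53 × 4.49 = 2.3797 pp.
Output growth = -0.25 + 5.446 = 5.196%.

Output growth was 5.196%.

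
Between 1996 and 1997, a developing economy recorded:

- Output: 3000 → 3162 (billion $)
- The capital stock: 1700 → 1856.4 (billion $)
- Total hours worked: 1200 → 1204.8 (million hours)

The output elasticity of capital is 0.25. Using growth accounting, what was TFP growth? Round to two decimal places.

Output growth = (3162 − 3000) / 3000 = 5.4%.
The capital stock growth = (1856.4 − 1700) / 1700 = 9.2%.
Total hours worked growth = (1204.8 − 1200) / 1200 = 0.4%.
Labor's share = 1 − 0.25 = 0.75.
The capital stock: 0.25 × 9.2 = 2.3 pp.
Total hours worked: 0.75 × 0.4 = 0.3 pp.
TFP growth = 5.4 − 2.6 = 2.8%.

2.80%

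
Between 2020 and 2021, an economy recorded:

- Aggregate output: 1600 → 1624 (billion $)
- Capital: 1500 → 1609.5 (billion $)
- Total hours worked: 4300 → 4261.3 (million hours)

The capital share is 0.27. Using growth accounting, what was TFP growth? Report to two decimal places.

TFP growth was 0.19%.

Aggregate output growth = (1624 − 1600) / 1600 = 1.5%.
Capital growth = (1609.5 − 1500) / 1500 = 7.3%.
Total hours worked growth = (4261.3 − 4300) / 4300 = -0.9%.
Labor's share = 1 − 0.27 = 0.73.
Capital: 0.27 × 7.3 = 1.971 pp.
Total hours worked: 0.73 × (-0.9) = -0.657 pp.
TFP growth = 1.5 − 1.314 = 0.186%.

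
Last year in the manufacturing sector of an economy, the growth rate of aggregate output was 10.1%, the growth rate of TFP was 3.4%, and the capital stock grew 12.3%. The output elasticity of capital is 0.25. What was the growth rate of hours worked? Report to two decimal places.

Hours worked grew 4.83%.

Labor's share = 1 − 0.25 = 0.75.
gY = gA + 0.25×12.3 + 0.75×g.
0.75×g = 10.1 − 3.4 − 3.075 = 3.625.
g = 3.625 / 0.75 = 4.8333%.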